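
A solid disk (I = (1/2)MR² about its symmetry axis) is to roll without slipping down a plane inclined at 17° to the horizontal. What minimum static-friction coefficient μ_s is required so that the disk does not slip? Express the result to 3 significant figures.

μ_min ≈ 0.102

The moment of inertia is (1/2)MR², giving k ≡ I/(MR²) = 0.5.
Along the incline Mg sinθ − f = Ma, and torque about the center fR = Iα = kMR²(a/R) gives f = kMa.
These give a = g sinθ/(1+k) and the required friction f = kMg sinθ/(1+k).
With N = Mg cosθ, the no-slip condition f ≤ μN gives μ_min = f/N = k tanθ/(1+k).
μ_min = 0.5 × tan17° / 1.5 ≈ 0.102.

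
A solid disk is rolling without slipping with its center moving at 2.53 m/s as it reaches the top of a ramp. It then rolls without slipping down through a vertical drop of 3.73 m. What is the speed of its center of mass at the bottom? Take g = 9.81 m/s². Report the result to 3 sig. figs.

With I = (1/2)MR², the ratio k = I/(MR²) is 0.5.
Since it rolls without slipping, ω = v/R and KE = ½Mv² + ½Iω² = ½(1+k)Mv² = (3/4)Mv².
Energy conservation: (3/4)Mv₀² + Mgh = (3/4)Mv², so v² = v₀² + 2gh/(1+k).
v = √(2.53² + 2×9.81×3.73/1.5) = √55.19 ≈ 7.43 m/s.

v ≈ 7.43 m/s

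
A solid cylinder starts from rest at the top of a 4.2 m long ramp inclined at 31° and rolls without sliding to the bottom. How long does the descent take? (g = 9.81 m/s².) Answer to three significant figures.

t ≈ 1.58 s

With I = (1/2)MR², the ratio k = I/(MR²) is 0.5.
Newton's second law down the slope: Mg sinθ − f = Ma. The torque equation fR = Iα (with α = a/R) gives f = kMa.
Hence a = g sinθ/(1+k) = 9.81×sin31°/1.5 = 3.368 m/s².
With constant a from rest, t = √(2L/a) = √(2·4.2/3.368) ≈ 1.58 s.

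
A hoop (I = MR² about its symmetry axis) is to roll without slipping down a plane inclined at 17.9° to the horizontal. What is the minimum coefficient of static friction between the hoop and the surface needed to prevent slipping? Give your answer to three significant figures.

Here I = MR², so the shape factor k = I/(MR²) = 1.
Translational: Mg sinθ − f = Ma. Rotational about the CM: fR = Iα = kMRa, so f = kMa.
These give a = g sinθ/(1+k) and the required friction f = kMg sinθ/(1+k).
With N = Mg cosθ, the no-slip condition f ≤ μN gives μ_min = f/N = k tanθ/(1+k).
μ_min = 1 × tan17.9° / 2 ≈ 0.161.

μ_min ≈ 0.161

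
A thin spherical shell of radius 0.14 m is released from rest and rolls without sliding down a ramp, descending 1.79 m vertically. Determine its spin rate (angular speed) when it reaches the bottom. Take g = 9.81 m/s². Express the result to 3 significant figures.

For this body I = (2/3)MR², i.e. k = I/(MR²) = 2/3.
The rolling condition ω = v/R makes the rotational term ½I(v/R)² = ½kMv², so KE_total = ½(1+k)Mv² = (5/6)Mv².
Energy conservation Mgh = ½(1+k)Mv² gives v = √(2gh/(1+k)) = √(2 × 9.81 × 1.79 / 1.667) = 4.59 m/s.
The angular speed follows from ω = v/R = 4.59/0.14 ≈ 32.8 rad/s.

ω ≈ 32.8 rad/s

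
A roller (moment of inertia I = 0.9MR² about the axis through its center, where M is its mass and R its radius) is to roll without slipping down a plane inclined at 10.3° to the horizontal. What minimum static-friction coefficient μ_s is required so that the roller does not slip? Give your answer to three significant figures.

For this body I = 0.9MR², i.e. k = I/(MR²) = 0.9.
Translational: Mg sinθ − f = Ma. Rotational about the CM: fR = Iα = kMRa, so f = kMa.
These give a = g sinθ/(1+k) and the required friction f = kMg sinθ/(1+k).
The normal force is N = Mg cosθ, so μ_min = f/N = k tanθ/(1+k).
μ_min = 0.9 × tan10.3° / 1.9 ≈ 0.0861.

μ_min ≈ 0.0861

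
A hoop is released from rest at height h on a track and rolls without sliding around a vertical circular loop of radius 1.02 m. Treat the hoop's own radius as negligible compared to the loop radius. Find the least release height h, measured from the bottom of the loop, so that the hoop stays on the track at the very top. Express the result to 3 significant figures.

With I = MR², the ratio k = I/(MR²) is 1.
At the top of the loop, the minimum-contact condition is Mg = Mv_top²/r, so v_top² = gr.
With ω = v/R, the kinetic energy at speed v is ½(1+k)Mv² = Mv².
Energy conservation from release (height h) to the top (height 2r): Mgh = Mg(2r) + M·gr.
Thus h_min = 2r + (1+k)r/2 = r(2 + 2/2) = 1.02 × 3 ≈ 3.06 m.

h_min ≈ 3.06 m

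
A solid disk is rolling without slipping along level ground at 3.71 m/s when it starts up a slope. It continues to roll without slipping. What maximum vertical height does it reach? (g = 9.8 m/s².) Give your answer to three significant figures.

The moment of inertia is (1/2)MR², giving k ≡ I/(MR²) = 0.5.
Pure rolling means v = ωR; then KE = ½Mv² + ½I(v/R)² = ½(1+k)Mv² = (3/4)Mv².
All of this converts to potential energy at the highest point: (3/4)Mv₀² = Mgh.
Thus h = (1+k)v₀²/(2g) = 1.5 × 3.71² / (2 × 9.8) ≈ 1.05 m.

h ≈ 1.05 m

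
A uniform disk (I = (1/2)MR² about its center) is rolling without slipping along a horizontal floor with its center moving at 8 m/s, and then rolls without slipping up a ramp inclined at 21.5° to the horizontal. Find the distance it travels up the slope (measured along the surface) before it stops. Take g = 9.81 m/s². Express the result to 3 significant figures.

d ≈ 13.4 m

With I = (1/2)MR², the ratio k = I/(MR²) is 0.5.
Pure rolling means v = ωR; then KE = ½Mv² + ½I(v/R)² = ½(1+k)Mv² = (3/4)Mv².
Setting this equal to Mgh gives the vertical rise h = (1+k)v₀²/(2g) = 1.5×8²/(2×9.81) = 4.893 m.
The distance along the slope is d = h/sinθ = 4.893/sin21.5° ≈ 13.4 m.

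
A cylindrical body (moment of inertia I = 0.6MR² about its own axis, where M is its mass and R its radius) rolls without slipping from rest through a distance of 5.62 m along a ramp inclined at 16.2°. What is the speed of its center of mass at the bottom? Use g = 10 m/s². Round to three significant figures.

v ≈ 4.43 m/s

The moment of inertia is 0.6MR², giving k ≡ I/(MR²) = 0.6.
Pure rolling means v = ωR; then KE = ½Mv² + ½I(v/R)² = ½(1+k)Mv² = (4/5)Mv².
The vertical drop is h = L sinθ = 5.62 × sin16.2° = 1.568 m.
Setting Mgh = (4/5)Mv² gives v = √(2gh/(1+k)) = √(2·10·1.568/1.6) ≈ 4.43 m/s.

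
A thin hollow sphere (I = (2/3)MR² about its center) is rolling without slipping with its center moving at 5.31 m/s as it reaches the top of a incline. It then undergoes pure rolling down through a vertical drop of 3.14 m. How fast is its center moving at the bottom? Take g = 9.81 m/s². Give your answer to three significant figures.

v ≈ 8.07 m/s

Here I = (2/3)MR², so the shape factor k = I/(MR²) = 2/3.
Pure rolling means v = ωR; then KE = ½Mv² + ½I(v/R)² = ½(1+k)Mv² = (5/6)Mv².
Energy conservation: (5/6)Mv₀² + Mgh = (5/6)Mv², so v² = v₀² + 2gh/(1+k).
v = √(5.31² + 2×9.81×3.14/1.667) = √65.16 ≈ 8.07 m/s.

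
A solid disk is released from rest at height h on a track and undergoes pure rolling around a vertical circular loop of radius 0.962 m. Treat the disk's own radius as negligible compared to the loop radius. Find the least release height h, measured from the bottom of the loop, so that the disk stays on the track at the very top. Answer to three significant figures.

h_min ≈ 2.65 m

With I = (1/2)MR², the ratio k = I/(MR²) is 0.5.
At the top of the loop, the minimum-contact condition is Mg = Mv_top²/r, so v_top² = gr.
With ω = v/R, the kinetic energy at speed v is ½(1+k)Mv² = (3/4)Mv².
Energy conservation from release (height h) to the top (height 2r): Mgh = Mg(2r) + (3/4)M·gr.
Thus h_min = 2r + (1+k)r/2 = r(2 + 1.5/2) = 0.962 × 2.75 ≈ 2.65 m.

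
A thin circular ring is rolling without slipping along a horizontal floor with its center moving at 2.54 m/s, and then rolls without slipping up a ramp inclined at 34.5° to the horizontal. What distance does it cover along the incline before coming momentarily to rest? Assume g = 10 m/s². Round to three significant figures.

d ≈ 1.14 m

For this body I = MR², i.e. k = I/(MR²) = 1.
Rolling without slipping gives ω = v/R, so the total kinetic energy is ½Mv² + ½Iω² = ½(1+k)Mv² = Mv².
Setting this equal to Mgh gives the vertical rise h = (1+k)v₀²/(2g) = 2×2.54²/(2×10) = 0.6452 m.
The distance along the slope is d = h/sinθ = 0.6452/sin34.5° ≈ 1.14 m.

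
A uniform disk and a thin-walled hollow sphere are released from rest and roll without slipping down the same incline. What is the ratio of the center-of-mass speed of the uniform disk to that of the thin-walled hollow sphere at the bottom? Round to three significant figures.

Each satisfies Mgh = ½(1+k)Mv² with k = I/(MR²), so v ∝ 1/√(1+k).
For the uniform disk k = 0.5; for the thin-walled hollow sphere k = 2/3.
v₁/v₂ = √((1+k₂)/(1+k₁)) = √(1.667/1.5) ≈ 1.05.

v_ratio ≈ 1.05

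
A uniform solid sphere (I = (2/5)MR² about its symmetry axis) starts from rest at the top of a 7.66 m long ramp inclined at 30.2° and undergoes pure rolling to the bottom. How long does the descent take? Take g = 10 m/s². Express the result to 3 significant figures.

For this body I = (2/5)MR², i.e. k = I/(MR²) = 0.4.
Along the incline Mg sinθ − f = Ma, and torque about the center fR = Iα = kMR²(a/R) gives f = kMa.
Hence a = g sinθ/(1+k) = 10×sin30.2°/1.4 = 3.593 m/s².
With constant a from rest, t = √(2L/a) = √(2·7.66/3.593) ≈ 2.06 s.

t ≈ 2.06 s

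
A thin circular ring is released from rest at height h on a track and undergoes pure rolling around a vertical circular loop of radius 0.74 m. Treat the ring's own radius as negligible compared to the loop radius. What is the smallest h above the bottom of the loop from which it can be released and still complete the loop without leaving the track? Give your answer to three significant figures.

For this body I = MR², i.e. k = I/(MR²) = 1.
At the top of the loop, the minimum-contact condition is Mg = Mv_top²/r, so v_top² = gr.
With ω = v/R, the kinetic energy at speed v is ½(1+k)Mv² = Mv².
Energy conservation from release (height h) to the top (height 2r): Mgh = Mg(2r) + M·gr.
Thus h_min = 2r + (1+k)r/2 = r(2 + 2/2) = 0.74 × 3 ≈ 2.22 m.

h_min ≈ 2.22 m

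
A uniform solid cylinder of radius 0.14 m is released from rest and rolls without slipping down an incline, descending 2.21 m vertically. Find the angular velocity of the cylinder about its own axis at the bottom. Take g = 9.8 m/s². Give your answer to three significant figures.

ω ≈ 38.4 rad/s

With I = (1/2)MR², the ratio k = I/(MR²) is 0.5.
Since it rolls without slipping, ω = v/R and KE = ½Mv² + ½Iω² = ½(1+k)Mv² = (3/4)Mv².
Energy conservation Mgh = ½(1+k)Mv² gives v = √(2gh/(1+k)) = √(2 × 9.8 × 2.21 / 1.5) = 5.374 m/s.
Then ω = v/R = 5.374 / 0.14 ≈ 38.4 rad/s.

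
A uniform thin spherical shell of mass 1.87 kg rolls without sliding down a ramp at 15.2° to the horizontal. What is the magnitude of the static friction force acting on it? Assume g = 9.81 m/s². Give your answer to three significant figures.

f ≈ 1.92 N

For this body I = (2/3)MR², i.e. k = I/(MR²) = 2/3.
Along the incline Mg sinθ − f = Ma, and torque about the center fR = Iα = kMR²(a/R) gives f = kMa.
Combining, a = g sinθ/(1+k) and f = kMa = kMg sinθ/(1+k).
f = (2/3) × 1.87 × 9.81 × sin15.2° / 1.667 ≈ 1.92 N.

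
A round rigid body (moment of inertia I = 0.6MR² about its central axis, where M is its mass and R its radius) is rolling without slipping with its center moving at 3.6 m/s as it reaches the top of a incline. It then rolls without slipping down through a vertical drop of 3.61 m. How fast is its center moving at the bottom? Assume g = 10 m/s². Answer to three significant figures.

v ≈ 7.62 m/s

The moment of inertia is 0.6MR², giving k ≡ I/(MR²) = 0.6.
Pure rolling means v = ωR; then KE = ½Mv² + ½I(v/R)² = ½(1+k)Mv² = (4/5)Mv².
Energy conservation: (4/5)Mv₀² + Mgh = (4/5)Mv², so v² = v₀² + 2gh/(1+k).
v = √(3.6² + 2×10×3.61/1.6) = √58.09 ≈ 7.62 m/s.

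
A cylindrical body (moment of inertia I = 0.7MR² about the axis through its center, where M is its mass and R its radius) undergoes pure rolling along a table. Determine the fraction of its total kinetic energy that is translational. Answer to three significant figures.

With I = 0.7MR², the ratio k = I/(MR²) is 0.7.
Since ω = v/R, the translational part is ½Mv² and the rotational part is ½I(v/R)² = ½kMv²; the total is ½(1+k)Mv².
The translational fraction is therefore 1/(1+k) = 1/1.7 ≈ 0.588.

fraction ≈ 0.588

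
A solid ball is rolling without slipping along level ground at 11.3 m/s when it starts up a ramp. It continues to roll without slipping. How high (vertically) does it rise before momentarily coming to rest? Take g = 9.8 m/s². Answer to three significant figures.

For this body I = (2/5)MR², i.e. k = I/(MR²) = 0.4.
The rolling condition ω = v/R makes the rotational term ½I(v/R)² = ½kMv², so KE_total = ½(1+k)Mv² = (7/10)Mv².
All of this converts to potential energy at the highest point: (7/10)Mv₀² = Mgh.
Thus h = (1+k)v₀²/(2g) = 1.4 × 11.3² / (2 × 9.8) ≈ 9.12 m.

h ≈ 9.12 m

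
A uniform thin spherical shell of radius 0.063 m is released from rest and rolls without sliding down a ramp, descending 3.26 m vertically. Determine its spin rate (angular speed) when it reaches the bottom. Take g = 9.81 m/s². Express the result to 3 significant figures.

ω ≈ 98.3 rad/s

The moment of inertia is (2/3)MR², giving k ≡ I/(MR²) = 2/3.
Rolling without slipping gives ω = v/R, so the total kinetic energy is ½Mv² + ½Iω² = ½(1+k)Mv² = (5/6)Mv².
Energy conservation Mgh = ½(1+k)Mv² gives v = √(2gh/(1+k)) = √(2 × 9.81 × 3.26 / 1.667) = 6.195 m/s.
The angular speed follows from ω = v/R = 6.195/0.063 ≈ 98.3 rad/s.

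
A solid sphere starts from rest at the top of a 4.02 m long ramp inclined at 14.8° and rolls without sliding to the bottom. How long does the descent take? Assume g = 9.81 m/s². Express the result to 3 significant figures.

t ≈ 2.12 s

The moment of inertia is (2/5)MR², giving k ≡ I/(MR²) = 0.4.
Translational: Mg sinθ − f = Ma. Rotational about the CM: fR = Iα = kMRa, so f = kMa.
Hence a = g sinθ/(1+k) = 9.81×sin14.8°/1.4 = 1.79 m/s².
With constant a from rest, t = √(2L/a) = √(2·4.02/1.79) ≈ 2.12 s.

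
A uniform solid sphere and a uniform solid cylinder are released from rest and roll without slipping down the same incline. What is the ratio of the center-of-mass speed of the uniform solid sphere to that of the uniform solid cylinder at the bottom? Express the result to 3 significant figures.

v_ratio ≈ 1.04

Each satisfies Mgh = ½(1+k)Mv² with k = I/(MR²), so v ∝ 1/√(1+k).
For the uniform solid sphere k = 0.4; for the uniform solid cylinder k = 0.5.
v₁/v₂ = √((1+k₂)/(1+k₁)) = √(1.5/1.4) ≈ 1.04.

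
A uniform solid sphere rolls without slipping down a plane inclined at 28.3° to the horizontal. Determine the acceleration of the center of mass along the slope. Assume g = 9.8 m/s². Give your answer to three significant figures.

a ≈ 3.32 m/s²

Here I = (2/5)MR², so the shape factor k = I/(MR²) = 0.4.
Along the incline Mg sinθ − f = Ma, and torque about the center fR = Iα = kMR²(a/R) gives f = kMa.
Eliminating f: Mg sinθ = (1+k)Ma, so a = g sinθ/(1+k) = 9.8 × sin28.3° / 1.4 ≈ 3.32 m/s².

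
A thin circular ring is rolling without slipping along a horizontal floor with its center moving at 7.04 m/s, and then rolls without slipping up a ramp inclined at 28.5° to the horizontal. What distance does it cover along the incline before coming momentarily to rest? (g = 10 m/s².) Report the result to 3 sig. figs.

d ≈ 10.4 m

The moment of inertia is MR², giving k ≡ I/(MR²) = 1.
The rolling condition ω = v/R makes the rotational term ½I(v/R)² = ½kMv², so KE_total = ½(1+k)Mv² = Mv².
Setting this equal to Mgh gives the vertical rise h = (1+k)v₀²/(2g) = 2×7.04²/(2×10) = 4.956 m.
The distance along the slope is d = h/sinθ = 4.956/sin28.5° ≈ 10.4 m.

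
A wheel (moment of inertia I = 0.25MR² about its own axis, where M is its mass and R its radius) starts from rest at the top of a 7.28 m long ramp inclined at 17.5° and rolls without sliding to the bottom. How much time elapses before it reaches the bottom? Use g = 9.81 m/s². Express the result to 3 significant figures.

t ≈ 2.48 s

For this body I = 0.25MR², i.e. k = I/(MR²) = 0.25.
Newton's second law down the slope: Mg sinθ − f = Ma. The torque equation fR = Iα (with α = a/R) gives f = kMa.
Hence a = g sinθ/(1+k) = 9.81×sin17.5°/1.25 = 2.36 m/s².
Starting from rest, L = ½at², so t = √(2L/a) = √(2×7.28/2.36) ≈ 2.48 s.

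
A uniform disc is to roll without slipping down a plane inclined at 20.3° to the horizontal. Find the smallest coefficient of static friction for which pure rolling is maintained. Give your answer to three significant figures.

μ_min ≈ 0.123

With I = (1/2)MR², the ratio k = I/(MR²) is 0.5.
Translational: Mg sinθ − f = Ma. Rotational about the CM: fR = Iα = kMRa, so f = kMa.
These give a = g sinθ/(1+k) and the required friction f = kMg sinθ/(1+k).
With N = Mg cosθ, the no-slip condition f ≤ μN gives μ_min = f/N = k tanθ/(1+k).
μ_min = 0.5 × tan20.3° / 1.5 ≈ 0.123.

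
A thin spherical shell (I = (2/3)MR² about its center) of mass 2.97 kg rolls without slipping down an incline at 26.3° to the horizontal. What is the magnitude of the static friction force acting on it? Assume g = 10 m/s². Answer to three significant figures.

For this body I = (2/3)MR², i.e. k = I/(MR²) = 2/3.
Along the incline Mg sinθ − f = Ma, and torque about the center fR = Iα = kMR²(a/R) gives f = kMa.
Combining, a = g sinθ/(1+k) and f = kMa = kMg sinθ/(1+k).
f = (2/3) × 2.97 × 10 × sin26.3° / 1.667 ≈ 5.26 N.

f ≈ 5.26 N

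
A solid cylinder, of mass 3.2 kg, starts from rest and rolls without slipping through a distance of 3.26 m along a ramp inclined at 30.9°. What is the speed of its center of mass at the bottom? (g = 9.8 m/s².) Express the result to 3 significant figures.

v ≈ 4.68 m/s

For this body I = (1/2)MR², i.e. k = I/(MR²) = 0.5.
Pure rolling means v = ωR; then KE = ½Mv² + ½I(v/R)² = ½(1+k)Mv² = (3/4)Mv².
The vertical drop is h = L sinθ = 3.26 × sin30.9° = 1.674 m.
Energy conservation: Mgh = (3/4)Mv², so v = √(2gh/(1+k)) = √(2 × 9.8 × 1.674 / 1.5) ≈ 4.68 m/s.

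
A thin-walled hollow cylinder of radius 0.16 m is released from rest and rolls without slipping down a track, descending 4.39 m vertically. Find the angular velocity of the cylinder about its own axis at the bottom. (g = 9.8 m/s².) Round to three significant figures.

ω ≈ 41.0 rad/s

With I = MR², the ratio k = I/(MR²) is 1.
Since it rolls without slipping, ω = v/R and KE = ½Mv² + ½Iω² = ½(1+k)Mv² = Mv².
Energy conservation Mgh = ½(1+k)Mv² gives v = √(2gh/(1+k)) = √(2 × 9.8 × 4.39 / 2) = 6.559 m/s.
Then ω = v/R = 6.559 / 0.16 ≈ 41.0 rad/s.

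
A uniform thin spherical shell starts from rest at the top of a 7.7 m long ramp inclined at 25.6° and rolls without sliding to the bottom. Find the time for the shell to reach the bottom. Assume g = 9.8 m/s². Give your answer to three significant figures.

Here I = (2/3)MR², so the shape factor k = I/(MR²) = 2/3.
Newton's second law down the slope: Mg sinθ − f = Ma. The torque equation fR = Iα (with α = a/R) gives f = kMa.
Hence a = g sinθ/(1+k) = 9.8×sin25.6°/1.667 = 2.541 m/s².
Starting from rest, L = ½at², so t = √(2L/a) = √(2×7.7/2.541) ≈ 2.46 s.

t ≈ 2.46 s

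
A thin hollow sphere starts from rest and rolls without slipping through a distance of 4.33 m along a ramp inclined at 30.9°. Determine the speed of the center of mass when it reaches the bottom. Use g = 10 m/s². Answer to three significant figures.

The moment of inertia is (2/3)MR², giving k ≡ I/(MR²) = 2/3.
Pure rolling means v = ωR; then KE = ½Mv² + ½I(v/R)² = ½(1+k)Mv² = (5/6)Mv².
The vertical drop is h = L sinθ = 4.33 × sin30.9° = 2.224 m.
Setting Mgh = (5/6)Mv² gives v = √(2gh/(1+k)) = √(2·10·2.224/1.667) ≈ 5.17 m/s.

v ≈ 5.17 m/s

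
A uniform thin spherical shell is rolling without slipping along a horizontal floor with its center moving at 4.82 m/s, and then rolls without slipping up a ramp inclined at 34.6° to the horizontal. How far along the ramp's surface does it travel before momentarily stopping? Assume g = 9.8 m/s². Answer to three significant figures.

d ≈ 3.48 m

Here I = (2/3)MR², so the shape factor k = I/(MR²) = 2/3.
The rolling condition ω = v/R makes the rotational term ½I(v/R)² = ½kMv², so KE_total = ½(1+k)Mv² = (5/6)Mv².
Setting this equal to Mgh gives the vertical rise h = (1+k)v₀²/(2g) = 1.667×4.82²/(2×9.8) = 1.976 m.
The distance along the slope is d = h/sinθ = 1.976/sin34.6° ≈ 3.48 m.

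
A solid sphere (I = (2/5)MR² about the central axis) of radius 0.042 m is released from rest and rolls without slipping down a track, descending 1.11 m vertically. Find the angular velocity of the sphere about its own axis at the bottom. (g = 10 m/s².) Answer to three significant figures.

With I = (2/5)MR², the ratio k = I/(MR²) is 0.4.
Pure rolling means v = ωR; then KE = ½Mv² + ½I(v/R)² = ½(1+k)Mv² = (7/10)Mv².
Energy conservation Mgh = ½(1+k)Mv² gives v = √(2gh/(1+k)) = √(2 × 10 × 1.11 / 1.4) = 3.982 m/s.
The angular speed follows from ω = v/R = 3.982/0.042 ≈ 94.8 rad/s.

ω ≈ 94.8 rad/s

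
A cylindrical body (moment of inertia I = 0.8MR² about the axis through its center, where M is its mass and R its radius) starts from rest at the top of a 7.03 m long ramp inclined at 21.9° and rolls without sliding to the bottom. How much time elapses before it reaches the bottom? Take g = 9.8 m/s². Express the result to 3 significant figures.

For this body I = 0.8MR², i.e. k = I/(MR²) = 0.8.
Newton's second law down the slope: Mg sinθ − f = Ma. The torque equation fR = Iα (with α = a/R) gives f = kMa.
Hence a = g sinθ/(1+k) = 9.8×sin21.9°/1.8 = 2.031 m/s².
With constant a from rest, t = √(2L/a) = √(2·7.03/2.031) ≈ 2.63 s.

t ≈ 2.63 s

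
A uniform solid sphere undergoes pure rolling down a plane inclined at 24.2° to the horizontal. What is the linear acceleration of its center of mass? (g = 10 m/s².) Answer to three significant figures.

a ≈ 2.93 m/s²

With I = (2/5)MR², the ratio k = I/(MR²) is 0.4.
Along the incline Mg sinθ − f = Ma, and torque about the center fR = Iα = kMR²(a/R) gives f = kMa.
Eliminating f: Mg sinθ = (1+k)Ma, so a = g sinθ/(1+k) = 10 × sin24.2° / 1.4 ≈ 2.93 m/s².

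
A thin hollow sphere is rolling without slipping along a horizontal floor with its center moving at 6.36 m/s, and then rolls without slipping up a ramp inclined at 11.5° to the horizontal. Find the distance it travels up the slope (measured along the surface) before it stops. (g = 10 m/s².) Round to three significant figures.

d ≈ 16.9 m

The moment of inertia is (2/3)MR², giving k ≡ I/(MR²) = 2/3.
Pure rolling means v = ωR; then KE = ½Mv² + ½I(v/R)² = ½(1+k)Mv² = (5/6)Mv².
Setting this equal to Mgh gives the vertical rise h = (1+k)v₀²/(2g) = 1.667×6.36²/(2×10) = 3.371 m.
Along the incline, d = h/sinθ = 3.371/sin11.5° ≈ 16.9 m.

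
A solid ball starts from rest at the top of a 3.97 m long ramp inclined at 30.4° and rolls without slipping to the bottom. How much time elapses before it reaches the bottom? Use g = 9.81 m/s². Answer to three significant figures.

t ≈ 1.50 s

For this body I = (2/5)MR², i.e. k = I/(MR²) = 0.4.
Along the incline Mg sinθ − f = Ma, and torque about the center fR = Iα = kMR²(a/R) gives f = kMa.
Hence a = g sinθ/(1+k) = 9.81×sin30.4°/1.4 = 3.546 m/s².
With constant a from rest, t = √(2L/a) = √(2·3.97/3.546) ≈ 1.50 s.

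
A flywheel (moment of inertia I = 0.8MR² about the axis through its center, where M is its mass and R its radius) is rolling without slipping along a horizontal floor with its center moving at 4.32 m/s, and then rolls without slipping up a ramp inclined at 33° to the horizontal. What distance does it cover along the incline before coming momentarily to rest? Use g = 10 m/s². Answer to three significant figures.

d ≈ 3.08 m

Here I = 0.8MR², so the shape factor k = I/(MR²) = 0.8.
Pure rolling means v = ωR; then KE = ½Mv² + ½I(v/R)² = ½(1+k)Mv² = (9/10)Mv².
Setting this equal to Mgh gives the vertical rise h = (1+k)v₀²/(2g) = 1.8×4.32²/(2×10) = 1.68 m.
Along the incline, d = h/sinθ = 1.68/sin33° ≈ 3.08 m.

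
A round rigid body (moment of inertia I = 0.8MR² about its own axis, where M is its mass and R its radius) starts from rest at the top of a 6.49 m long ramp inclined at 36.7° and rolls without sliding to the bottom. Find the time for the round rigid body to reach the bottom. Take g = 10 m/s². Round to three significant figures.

t ≈ 1.98 s

The moment of inertia is 0.8MR², giving k ≡ I/(MR²) = 0.8.
Newton's second law down the slope: Mg sinθ − f = Ma. The torque equation fR = Iα (with α = a/R) gives f = kMa.
Hence a = g sinθ/(1+k) = 10×sin36.7°/1.8 = 3.32 m/s².
With constant a from rest, t = √(2L/a) = √(2·6.49/3.32) ≈ 1.98 s.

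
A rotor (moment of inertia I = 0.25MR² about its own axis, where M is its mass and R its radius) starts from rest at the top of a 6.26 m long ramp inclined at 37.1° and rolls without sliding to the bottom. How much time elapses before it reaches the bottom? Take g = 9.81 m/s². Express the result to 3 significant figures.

t ≈ 1.63 s

For this body I = 0.25MR², i.e. k = I/(MR²) = 0.25.
Translational: Mg sinθ − f = Ma. Rotational about the CM: fR = Iα = kMRa, so f = kMa.
Hence a = g sinθ/(1+k) = 9.81×sin37.1°/1.25 = 4.734 m/s².
With constant a from rest, t = √(2L/a) = √(2·6.26/4.734) ≈ 1.63 s.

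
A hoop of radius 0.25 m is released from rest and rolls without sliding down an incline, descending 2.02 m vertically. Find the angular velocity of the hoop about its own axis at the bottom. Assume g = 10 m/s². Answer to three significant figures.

For this body I = MR², i.e. k = I/(MR²) = 1.
Rolling without slipping gives ω = v/R, so the total kinetic energy is ½Mv² + ½Iω² = ½(1+k)Mv² = Mv².
Energy conservation Mgh = ½(1+k)Mv² gives v = √(2gh/(1+k)) = √(2 × 10 × 2.02 / 2) = 4.494 m/s.
Then ω = v/R = 4.494 / 0.25 ≈ 18.0 rad/s.

ω ≈ 18.0 rad/s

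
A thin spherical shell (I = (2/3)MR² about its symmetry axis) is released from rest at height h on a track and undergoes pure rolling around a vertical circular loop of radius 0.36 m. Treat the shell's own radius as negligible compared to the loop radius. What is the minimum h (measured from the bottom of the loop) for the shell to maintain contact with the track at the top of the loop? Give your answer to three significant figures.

The moment of inertia is (2/3)MR², giving k ≡ I/(MR²) = 2/3.
At the top, contact is just lost when gravity alone supplies the centripetal force: Mg = Mv_top²/r, i.e. v_top² = gr.
With ω = v/R, the kinetic energy at speed v is ½(1+k)Mv² = (5/6)Mv².
Energy conservation from release (height h) to the top (height 2r): Mgh = Mg(2r) + (5/6)M·gr.
Thus h_min = 2r + (1+k)r/2 = r(2 + 1.667/2) = 0.36 × 2.833 ≈ 1.02 m.

h_min ≈ 1.02 m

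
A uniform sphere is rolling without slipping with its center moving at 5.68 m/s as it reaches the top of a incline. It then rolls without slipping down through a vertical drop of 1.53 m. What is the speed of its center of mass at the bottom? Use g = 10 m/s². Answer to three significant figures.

The moment of inertia is (2/5)MR², giving k ≡ I/(MR²) = 0.4.
The rolling condition ω = v/R makes the rotational term ½I(v/R)² = ½kMv², so KE_total = ½(1+k)Mv² = (7/10)Mv².
Energy conservation: (7/10)Mv₀² + Mgh = (7/10)Mv², so v² = v₀² + 2gh/(1+k).
v = √(5.68² + 2×10×1.53/1.4) = √54.12 ≈ 7.36 m/s.

v ≈ 7.36 m/s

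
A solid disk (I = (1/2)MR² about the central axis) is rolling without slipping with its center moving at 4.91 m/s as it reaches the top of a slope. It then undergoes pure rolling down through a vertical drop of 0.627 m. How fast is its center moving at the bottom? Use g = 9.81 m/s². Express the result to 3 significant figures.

With I = (1/2)MR², the ratio k = I/(MR²) is 0.5.
The rolling condition ω = v/R makes the rotational term ½I(v/R)² = ½kMv², so KE_total = ½(1+k)Mv² = (3/4)Mv².
Energy conservation: (3/4)Mv₀² + Mgh = (3/4)Mv², so v² = v₀² + 2gh/(1+k).
v = √(4.91² + 2×9.81×0.627/1.5) = √32.31 ≈ 5.68 m/s.

v ≈ 5.68 m/s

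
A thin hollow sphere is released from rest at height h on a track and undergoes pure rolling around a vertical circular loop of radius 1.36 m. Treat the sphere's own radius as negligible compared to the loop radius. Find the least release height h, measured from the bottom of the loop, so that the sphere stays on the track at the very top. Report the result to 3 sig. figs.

Here I = (2/3)MR², so the shape factor k = I/(MR²) = 2/3.
At the top, contact is just lost when gravity alone supplies the centripetal force: Mg = Mv_top²/r, i.e. v_top² = gr.
With ω = v/R, the kinetic energy at speed v is ½(1+k)Mv² = (5/6)Mv².
Energy conservation from release (height h) to the top (height 2r): Mgh = Mg(2r) + (5/6)M·gr.
Thus h_min = 2r + (1+k)r/2 = r(2 + 1.667/2) = 1.36 × 2.833 ≈ 3.85 m.

h_min ≈ 3.85 m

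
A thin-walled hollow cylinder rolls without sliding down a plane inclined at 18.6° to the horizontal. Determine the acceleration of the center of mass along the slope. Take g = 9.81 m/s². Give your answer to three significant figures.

a ≈ 1.56 m/s²

The moment of inertia is MR², giving k ≡ I/(MR²) = 1.
Along the incline Mg sinθ − f = Ma, and torque about the center fR = Iα = kMR²(a/R) gives f = kMa.
Eliminating f: Mg sinθ = (1+k)Ma, so a = g sinθ/(1+k) = 9.81 × sin18.6° / 2 ≈ 1.56 m/s².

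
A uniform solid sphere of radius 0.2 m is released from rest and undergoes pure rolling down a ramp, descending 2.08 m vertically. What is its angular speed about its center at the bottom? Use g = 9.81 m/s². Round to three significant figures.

Here I = (2/5)MR², so the shape factor k = I/(MR²) = 0.4.
The rolling condition ω = v/R makes the rotational term ½I(v/R)² = ½kMv², so KE_total = ½(1+k)Mv² = (7/10)Mv².
Energy conservation Mgh = ½(1+k)Mv² gives v = √(2gh/(1+k)) = √(2 × 9.81 × 2.08 / 1.4) = 5.399 m/s.
The angular speed follows from ω = v/R = 5.399/0.2 ≈ 27.0 rad/s.

ω ≈ 27.0 rad/s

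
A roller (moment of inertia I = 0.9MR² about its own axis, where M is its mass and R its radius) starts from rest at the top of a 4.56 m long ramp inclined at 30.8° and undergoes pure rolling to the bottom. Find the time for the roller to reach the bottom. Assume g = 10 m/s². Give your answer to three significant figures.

t ≈ 1.84 s

The moment of inertia is 0.9MR², giving k ≡ I/(MR²) = 0.9.
Newton's second law down the slope: Mg sinθ − f = Ma. The torque equation fR = Iα (with α = a/R) gives f = kMa.
Hence a = g sinθ/(1+k) = 10×sin30.8°/1.9 = 2.695 m/s².
Starting from rest, L = ½at², so t = √(2L/a) = √(2×4.56/2.695) ≈ 1.84 s.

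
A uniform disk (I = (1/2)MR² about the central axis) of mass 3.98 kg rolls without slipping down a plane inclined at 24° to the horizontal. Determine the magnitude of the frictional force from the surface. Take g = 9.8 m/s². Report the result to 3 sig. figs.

f ≈ 5.29 N

With I = (1/2)MR², the ratio k = I/(MR²) is 0.5.
Along the incline Mg sinθ − f = Ma, and torque about the center fR = Iα = kMR²(a/R) gives f = kMa.
Combining, a = g sinθ/(1+k) and f = kMa = kMg sinθ/(1+k).
f = 0.5 × 3.98 × 9.8 × sin24° / 1.5 ≈ 5.29 N.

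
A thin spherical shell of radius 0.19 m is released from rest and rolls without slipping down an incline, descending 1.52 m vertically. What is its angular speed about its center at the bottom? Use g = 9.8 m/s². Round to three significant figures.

ω ≈ 22.3 rad/s

For this body I = (2/3)MR², i.e. k = I/(MR²) = 2/3.
Rolling without slipping gives ω = v/R, so the total kinetic energy is ½Mv² + ½Iω² = ½(1+k)Mv² = (5/6)Mv².
Energy conservation Mgh = ½(1+k)Mv² gives v = √(2gh/(1+k)) = √(2 × 9.8 × 1.52 / 1.667) = 4.228 m/s.
Then ω = v/R = 4.228 / 0.19 ≈ 22.3 rad/s.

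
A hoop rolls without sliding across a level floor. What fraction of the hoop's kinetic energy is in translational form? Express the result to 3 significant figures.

fraction ≈ 0.500

With I = MR², the ratio k = I/(MR²) is 1.
Since ω = v/R, the translational part is ½Mv² and the rotational part is ½I(v/R)² = ½kMv²; the total is ½(1+k)Mv².
The translational fraction is therefore 1/(1+k) = 1/2 ≈ 0.500.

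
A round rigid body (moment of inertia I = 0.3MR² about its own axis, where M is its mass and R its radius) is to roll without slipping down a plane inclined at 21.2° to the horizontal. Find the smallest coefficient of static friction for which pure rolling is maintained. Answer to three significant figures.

For this body I = 0.3MR², i.e. k = I/(MR²) = 0.3.
Translational: Mg sinθ − f = Ma. Rotational about the CM: fR = Iα = kMRa, so f = kMa.
These give a = g sinθ/(1+k) and the required friction f = kMg sinθ/(1+k).
With N = Mg cosθ, the no-slip condition f ≤ μN gives μ_min = f/N = k tanθ/(1+k).
μ_min = 0.3 × tan21.2° / 1.3 ≈ 0.0895.

μ_min ≈ 0.0895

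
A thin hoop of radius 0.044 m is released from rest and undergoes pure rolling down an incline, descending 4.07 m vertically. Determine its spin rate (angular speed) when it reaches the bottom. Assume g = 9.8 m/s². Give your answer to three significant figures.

ω ≈ 144 rad/s

The moment of inertia is MR², giving k ≡ I/(MR²) = 1.
Since it rolls without slipping, ω = v/R and KE = ½Mv² + ½Iω² = ½(1+k)Mv² = Mv².
Energy conservation Mgh = ½(1+k)Mv² gives v = √(2gh/(1+k)) = √(2 × 9.8 × 4.07 / 2) = 6.316 m/s.
Then ω = v/R = 6.316 / 0.044 ≈ 144 rad/s.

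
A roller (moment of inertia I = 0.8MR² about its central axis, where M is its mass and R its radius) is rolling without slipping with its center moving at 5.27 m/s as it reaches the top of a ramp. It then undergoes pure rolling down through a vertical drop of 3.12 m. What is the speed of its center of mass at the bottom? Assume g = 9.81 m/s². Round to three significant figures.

For this body I = 0.8MR², i.e. k = I/(MR²) = 0.8.
Rolling without slipping gives ω = v/R, so the total kinetic energy is ½Mv² + ½Iω² = ½(1+k)Mv² = (9/10)Mv².
Energy conservation: (9/10)Mv₀² + Mgh = (9/10)Mv², so v² = v₀² + 2gh/(1+k).
v = √(5.27² + 2×9.81×3.12/1.8) = √61.78 ≈ 7.86 m/s.

v ≈ 7.86 m/s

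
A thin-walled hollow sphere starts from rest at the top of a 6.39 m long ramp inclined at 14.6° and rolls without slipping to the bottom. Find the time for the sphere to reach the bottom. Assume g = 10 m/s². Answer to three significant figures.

t ≈ 2.91 s

The moment of inertia is (2/3)MR², giving k ≡ I/(MR²) = 2/3.
Newton's second law down the slope: Mg sinθ − f = Ma. The torque equation fR = Iα (with α = a/R) gives f = kMa.
Hence a = g sinθ/(1+k) = 10×sin14.6°/1.667 = 1.512 m/s².
Starting from rest, L = ½at², so t = √(2L/a) = √(2×6.39/1.512) ≈ 2.91 s.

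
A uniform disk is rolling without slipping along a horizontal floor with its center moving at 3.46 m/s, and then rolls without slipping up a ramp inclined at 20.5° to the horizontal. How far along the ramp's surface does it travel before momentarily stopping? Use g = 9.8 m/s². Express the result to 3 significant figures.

d ≈ 2.62 m

For this body I = (1/2)MR², i.e. k = I/(MR²) = 0.5.
Rolling without slipping gives ω = v/R, so the total kinetic energy is ½Mv² + ½Iω² = ½(1+k)Mv² = (3/4)Mv².
Setting this equal to Mgh gives the vertical rise h = (1+k)v₀²/(2g) = 1.5×3.46²/(2×9.8) = 0.9162 m.
Along the incline, d = h/sinθ = 0.9162/sin20.5° ≈ 2.62 m.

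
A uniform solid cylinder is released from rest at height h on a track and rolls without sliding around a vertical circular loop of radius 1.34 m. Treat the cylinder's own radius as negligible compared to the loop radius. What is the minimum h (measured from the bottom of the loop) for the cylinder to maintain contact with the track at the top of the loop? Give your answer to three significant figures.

The moment of inertia is (1/2)MR², giving k ≡ I/(MR²) = 0.5.
At the top, contact is just lost when gravity alone supplies the centripetal force: Mg = Mv_top²/r, i.e. v_top² = gr.
With ω = v/R, the kinetic energy at speed v is ½(1+k)Mv² = (3/4)Mv².
Energy conservation from release (height h) to the top (height 2r): Mgh = Mg(2r) + (3/4)M·gr.
Thus h_min = 2r + (1+k)r/2 = r(2 + 1.5/2) = 1.34 × 2.75 ≈ 3.69 m.

h_min ≈ 3.69 m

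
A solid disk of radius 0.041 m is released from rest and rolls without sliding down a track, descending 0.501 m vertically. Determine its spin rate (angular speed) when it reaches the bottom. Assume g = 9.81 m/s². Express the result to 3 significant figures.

The moment of inertia is (1/2)MR², giving k ≡ I/(MR²) = 0.5.
Pure rolling means v = ωR; then KE = ½Mv² + ½I(v/R)² = ½(1+k)Mv² = (3/4)Mv².
Energy conservation Mgh = ½(1+k)Mv² gives v = √(2gh/(1+k)) = √(2 × 9.81 × 0.501 / 1.5) = 2.56 m/s.
The angular speed follows from ω = v/R = 2.56/0.041 ≈ 62.4 rad/s.

ω ≈ 62.4 rad/s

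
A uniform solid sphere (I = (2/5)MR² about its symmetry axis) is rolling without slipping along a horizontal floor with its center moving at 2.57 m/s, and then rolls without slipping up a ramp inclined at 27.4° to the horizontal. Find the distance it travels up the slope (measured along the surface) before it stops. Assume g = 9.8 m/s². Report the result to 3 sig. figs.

With I = (2/5)MR², the ratio k = I/(MR²) is 0.4.
Pure rolling means v = ωR; then KE = ½Mv² + ½I(v/R)² = ½(1+k)Mv² = (7/10)Mv².
Setting this equal to Mgh gives the vertical rise h = (1+k)v₀²/(2g) = 1.4×2.57²/(2×9.8) = 0.4718 m.
Along the incline, d = h/sinθ = 0.4718/sin27.4° ≈ 1.03 m.

d ≈ 1.03 m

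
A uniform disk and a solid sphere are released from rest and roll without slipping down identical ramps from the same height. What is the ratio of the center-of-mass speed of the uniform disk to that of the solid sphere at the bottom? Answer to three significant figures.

v_ratio ≈ 0.966

Each satisfies Mgh = ½(1+k)Mv² with k = I/(MR²), so v ∝ 1/√(1+k).
For the uniform disk k = 0.5; for the solid sphere k = 0.4.
v₁/v₂ = √((1+k₂)/(1+k₁)) = √(1.4/1.5) ≈ 0.966.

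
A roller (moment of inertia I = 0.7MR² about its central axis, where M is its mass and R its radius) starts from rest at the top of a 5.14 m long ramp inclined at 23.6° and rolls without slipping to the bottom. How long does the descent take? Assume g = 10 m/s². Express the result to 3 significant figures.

t ≈ 2.09 s

The moment of inertia is 0.7MR², giving k ≡ I/(MR²) = 0.7.
Along the incline Mg sinθ − f = Ma, and torque about the center fR = Iα = kMR²(a/R) gives f = kMa.
Hence a = g sinθ/(1+k) = 10×sin23.6°/1.7 = 2.355 m/s².
Starting from rest, L = ½at², so t = √(2L/a) = √(2×5.14/2.355) ≈ 2.09 s.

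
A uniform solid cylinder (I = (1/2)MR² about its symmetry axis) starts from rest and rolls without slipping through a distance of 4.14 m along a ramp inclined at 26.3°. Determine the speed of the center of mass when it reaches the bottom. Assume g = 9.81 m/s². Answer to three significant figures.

The moment of inertia is (1/2)MR², giving k ≡ I/(MR²) = 0.5.
The rolling condition ω = v/R makes the rotational term ½I(v/R)² = ½kMv², so KE_total = ½(1+k)Mv² = (3/4)Mv².
The vertical drop is h = L sinθ = 4.14 × sin26.3° = 1.834 m.
Setting Mgh = (3/4)Mv² gives v = √(2gh/(1+k)) = √(2·9.81·1.834/1.5) ≈ 4.90 m/s.

v ≈ 4.90 m/s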